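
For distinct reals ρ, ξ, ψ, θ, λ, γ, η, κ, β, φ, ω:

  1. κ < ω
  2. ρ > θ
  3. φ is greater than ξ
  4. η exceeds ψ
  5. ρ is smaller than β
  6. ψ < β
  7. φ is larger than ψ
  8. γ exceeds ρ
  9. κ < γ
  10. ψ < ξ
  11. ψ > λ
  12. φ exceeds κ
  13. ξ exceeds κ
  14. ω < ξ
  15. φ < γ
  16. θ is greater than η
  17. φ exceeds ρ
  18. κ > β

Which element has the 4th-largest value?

ω

Chaining the given pairs: λ < ψ < η < θ < ρ < β < κ < ω < ξ < φ < γ.
The 4th largest is ω.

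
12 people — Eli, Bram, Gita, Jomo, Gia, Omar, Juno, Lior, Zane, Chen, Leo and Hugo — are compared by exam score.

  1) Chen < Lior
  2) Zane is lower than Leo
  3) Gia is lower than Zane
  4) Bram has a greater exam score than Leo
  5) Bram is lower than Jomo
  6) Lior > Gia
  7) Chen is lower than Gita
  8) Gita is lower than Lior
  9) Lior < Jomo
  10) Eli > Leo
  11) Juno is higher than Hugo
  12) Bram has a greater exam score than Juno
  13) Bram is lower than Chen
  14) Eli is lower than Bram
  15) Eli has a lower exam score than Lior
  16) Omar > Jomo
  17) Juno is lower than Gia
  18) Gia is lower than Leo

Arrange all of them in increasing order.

Each adjacent pair is fixed by a given relation: Hugo < Juno; Juno < Gia; Gia < Zane; Zane < Leo; Leo < Eli; Eli < Bram; Bram < Chen; Chen < Gita; Gita < Lior; Lior < Jomo; Jomo < Omar. Chaining them end to end gives the full order.

Hugo < Juno < Gia < Zane < Leo < Eli < Bram < Chen < Gita < Lior < Jomo < Omar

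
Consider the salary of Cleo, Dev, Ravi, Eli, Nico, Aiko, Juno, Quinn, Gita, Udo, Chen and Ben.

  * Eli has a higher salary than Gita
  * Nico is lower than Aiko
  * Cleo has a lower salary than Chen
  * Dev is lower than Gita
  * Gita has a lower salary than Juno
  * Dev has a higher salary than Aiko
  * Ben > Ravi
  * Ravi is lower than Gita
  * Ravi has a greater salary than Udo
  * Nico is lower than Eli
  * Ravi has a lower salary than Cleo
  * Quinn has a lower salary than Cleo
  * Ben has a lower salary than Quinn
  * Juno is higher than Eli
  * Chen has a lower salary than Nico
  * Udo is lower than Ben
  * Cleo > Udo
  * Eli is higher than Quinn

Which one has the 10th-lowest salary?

Gita

Chaining the given pairs: Udo < Ravi < Ben < Quinn < Cleo < Chen < Nico < Aiko < Dev < Gita < Eli < Juno.
Counting 10 from the smallest end gives Gita.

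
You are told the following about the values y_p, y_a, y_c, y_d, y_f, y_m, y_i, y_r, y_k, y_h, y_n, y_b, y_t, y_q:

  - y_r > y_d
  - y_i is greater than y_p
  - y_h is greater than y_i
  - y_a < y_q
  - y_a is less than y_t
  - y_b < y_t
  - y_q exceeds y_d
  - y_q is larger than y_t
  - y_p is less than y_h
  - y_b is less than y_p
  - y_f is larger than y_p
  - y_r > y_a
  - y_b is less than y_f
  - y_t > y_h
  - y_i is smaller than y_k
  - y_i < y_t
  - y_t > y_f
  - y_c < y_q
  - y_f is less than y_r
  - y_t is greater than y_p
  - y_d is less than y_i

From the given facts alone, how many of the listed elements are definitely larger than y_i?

4

Directly above y_i: y_h, y_k, y_t.
One step further: y_q (4 so far).
No other element is forced above y_i by the given relations, so the count is 4.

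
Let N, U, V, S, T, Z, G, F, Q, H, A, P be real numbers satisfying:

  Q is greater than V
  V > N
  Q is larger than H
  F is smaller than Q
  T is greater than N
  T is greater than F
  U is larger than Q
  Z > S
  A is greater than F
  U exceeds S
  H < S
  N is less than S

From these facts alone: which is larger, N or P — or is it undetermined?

Following every chain through N: above N we get V, Q, S, U, T, Z.
P is not reached, and no chain runs the other way from P to N.
So the given relations leave the order of N and P undetermined.

undetermined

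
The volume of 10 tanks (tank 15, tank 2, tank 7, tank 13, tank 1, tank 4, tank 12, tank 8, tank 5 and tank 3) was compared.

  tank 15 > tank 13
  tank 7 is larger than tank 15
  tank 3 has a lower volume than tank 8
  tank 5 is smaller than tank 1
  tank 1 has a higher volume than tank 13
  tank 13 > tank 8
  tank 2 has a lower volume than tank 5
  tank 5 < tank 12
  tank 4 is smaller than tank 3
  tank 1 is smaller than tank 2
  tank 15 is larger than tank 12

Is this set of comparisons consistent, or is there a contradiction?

We have tank 5 < tank 1 stated directly, yet also tank 1 < tank 2 < tank 5 by chaining the others — so tank 1 < tank 5. Contradiction.

inconsistent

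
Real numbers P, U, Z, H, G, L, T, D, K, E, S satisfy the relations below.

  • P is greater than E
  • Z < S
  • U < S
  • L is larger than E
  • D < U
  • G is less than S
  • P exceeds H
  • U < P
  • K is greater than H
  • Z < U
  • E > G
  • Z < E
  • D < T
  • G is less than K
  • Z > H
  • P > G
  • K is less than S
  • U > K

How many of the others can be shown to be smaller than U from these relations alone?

The elements the relations force below U are H, D, Z, G, K — no chain reaches any other.
That is 5.

5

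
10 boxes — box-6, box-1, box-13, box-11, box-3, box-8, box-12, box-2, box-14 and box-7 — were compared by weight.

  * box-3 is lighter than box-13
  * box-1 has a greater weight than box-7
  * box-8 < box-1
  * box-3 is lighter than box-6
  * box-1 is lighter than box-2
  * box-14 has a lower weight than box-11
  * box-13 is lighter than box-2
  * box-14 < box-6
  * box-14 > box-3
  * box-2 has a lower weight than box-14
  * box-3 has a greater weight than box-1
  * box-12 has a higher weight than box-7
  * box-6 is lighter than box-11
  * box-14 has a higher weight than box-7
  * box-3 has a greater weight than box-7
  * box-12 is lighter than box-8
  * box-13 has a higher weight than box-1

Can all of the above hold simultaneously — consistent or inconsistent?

consistent

The single ordering box-7 < box-12 < box-8 < box-1 < box-3 < box-13 < box-2 < box-14 < box-6 < box-11 satisfies every listed relation, so no contradiction arises.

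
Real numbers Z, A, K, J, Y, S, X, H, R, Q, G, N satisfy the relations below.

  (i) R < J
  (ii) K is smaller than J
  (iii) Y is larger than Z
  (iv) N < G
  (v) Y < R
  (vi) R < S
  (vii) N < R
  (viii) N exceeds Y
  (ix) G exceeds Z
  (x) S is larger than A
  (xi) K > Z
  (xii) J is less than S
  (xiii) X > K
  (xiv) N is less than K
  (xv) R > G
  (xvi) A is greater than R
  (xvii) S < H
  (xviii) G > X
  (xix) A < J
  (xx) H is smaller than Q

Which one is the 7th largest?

G

The consecutive relations fix a unique order: Z < Y < N < K < X < G < R < A < J < S < H < Q.
Counting 7 from the largest end gives G.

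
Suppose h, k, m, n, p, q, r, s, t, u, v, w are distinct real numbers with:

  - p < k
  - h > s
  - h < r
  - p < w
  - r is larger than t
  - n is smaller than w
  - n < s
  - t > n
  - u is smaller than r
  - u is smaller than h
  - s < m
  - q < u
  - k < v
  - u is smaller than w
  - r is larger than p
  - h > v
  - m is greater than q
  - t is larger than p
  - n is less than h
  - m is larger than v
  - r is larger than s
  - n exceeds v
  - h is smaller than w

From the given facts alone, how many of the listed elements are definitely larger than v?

7

Directly above v: n, h, m.
One step further: s, t, r, w (7 so far).
No other element is forced above v by the given relations, so the count is 7.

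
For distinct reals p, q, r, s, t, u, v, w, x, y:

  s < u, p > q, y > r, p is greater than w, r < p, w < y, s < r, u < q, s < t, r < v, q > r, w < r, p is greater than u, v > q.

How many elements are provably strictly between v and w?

2

The relations place w below v. An element lies strictly between them when it is forced above w and also forced below v.
Above w: {r, q, y, p}. Below v: {s, r, u, q}.
Intersection: {r, q} — 2.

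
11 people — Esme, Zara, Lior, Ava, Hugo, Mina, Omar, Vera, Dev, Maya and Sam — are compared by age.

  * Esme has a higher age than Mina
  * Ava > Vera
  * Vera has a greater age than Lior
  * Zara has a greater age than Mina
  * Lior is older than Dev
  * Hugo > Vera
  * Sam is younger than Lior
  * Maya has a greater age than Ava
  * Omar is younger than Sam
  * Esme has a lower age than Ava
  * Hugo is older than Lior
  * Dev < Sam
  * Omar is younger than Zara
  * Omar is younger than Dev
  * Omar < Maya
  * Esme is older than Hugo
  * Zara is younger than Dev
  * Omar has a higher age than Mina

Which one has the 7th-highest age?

Sam

The consecutive relations fix a unique order: Mina < Omar < Zara < Dev < Sam < Lior < Vera < Hugo < Esme < Ava < Maya.
Counting 7 from the largest end gives Sam.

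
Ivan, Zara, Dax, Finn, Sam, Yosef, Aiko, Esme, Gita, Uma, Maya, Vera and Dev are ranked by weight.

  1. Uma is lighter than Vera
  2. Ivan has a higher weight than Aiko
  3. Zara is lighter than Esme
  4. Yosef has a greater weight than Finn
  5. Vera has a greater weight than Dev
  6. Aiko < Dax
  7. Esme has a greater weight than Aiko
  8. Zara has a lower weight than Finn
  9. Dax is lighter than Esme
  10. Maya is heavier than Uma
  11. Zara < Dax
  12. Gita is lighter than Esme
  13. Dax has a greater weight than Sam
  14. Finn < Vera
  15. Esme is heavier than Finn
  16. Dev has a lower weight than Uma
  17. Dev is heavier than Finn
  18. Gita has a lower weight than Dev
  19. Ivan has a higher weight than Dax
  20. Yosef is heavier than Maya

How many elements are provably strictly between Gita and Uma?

The relations place Gita below Uma. An element lies strictly between them when it is forced above Gita and also forced below Uma.
Above Gita: {Dev, Maya, Vera, Yosef, Esme}. Below Uma: {Zara, Finn, Dev}.
Intersection: {Dev} — 1.

1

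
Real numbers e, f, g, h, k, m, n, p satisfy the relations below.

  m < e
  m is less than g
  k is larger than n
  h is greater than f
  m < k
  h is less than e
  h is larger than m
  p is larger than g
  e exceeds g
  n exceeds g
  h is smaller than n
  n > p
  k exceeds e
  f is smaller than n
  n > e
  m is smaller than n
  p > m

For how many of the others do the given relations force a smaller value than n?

6

Directly below n: f, m, g, p, h, e.
Nothing else is reachable below n; 6 in all.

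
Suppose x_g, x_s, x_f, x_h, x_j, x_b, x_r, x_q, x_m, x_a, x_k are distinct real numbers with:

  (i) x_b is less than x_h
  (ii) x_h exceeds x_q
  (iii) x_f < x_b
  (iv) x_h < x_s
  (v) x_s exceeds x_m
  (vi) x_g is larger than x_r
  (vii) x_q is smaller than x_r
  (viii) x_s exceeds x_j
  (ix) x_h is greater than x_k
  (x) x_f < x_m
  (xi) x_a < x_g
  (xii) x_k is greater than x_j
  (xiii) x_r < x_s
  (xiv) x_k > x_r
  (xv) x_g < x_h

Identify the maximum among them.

x_f is not greatest since x_f < x_b; x_b is not greatest since x_b < x_h; x_a is not greatest since x_a < x_g; x_q is not greatest since x_q < x_r; x_r is not greatest since x_r < x_s; x_j is not greatest since x_j < x_k; x_g is not greatest since x_g < x_h; x_k is not greatest since x_k < x_h; x_m is not greatest since x_m < x_s; x_h is not greatest since x_h < x_s.
Only x_s has nothing above it, so x_s is the maximum.

x_s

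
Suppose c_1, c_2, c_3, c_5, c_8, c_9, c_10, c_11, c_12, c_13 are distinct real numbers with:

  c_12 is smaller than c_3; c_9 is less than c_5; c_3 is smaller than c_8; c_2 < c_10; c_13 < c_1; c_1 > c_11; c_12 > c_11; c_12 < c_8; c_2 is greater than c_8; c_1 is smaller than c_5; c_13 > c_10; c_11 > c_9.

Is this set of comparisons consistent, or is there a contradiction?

Every relation is compatible with c_9 < c_11 < c_12 < c_3 < c_8 < c_2 < c_10 < c_13 < c_1 < c_5; the set is consistent.

consistent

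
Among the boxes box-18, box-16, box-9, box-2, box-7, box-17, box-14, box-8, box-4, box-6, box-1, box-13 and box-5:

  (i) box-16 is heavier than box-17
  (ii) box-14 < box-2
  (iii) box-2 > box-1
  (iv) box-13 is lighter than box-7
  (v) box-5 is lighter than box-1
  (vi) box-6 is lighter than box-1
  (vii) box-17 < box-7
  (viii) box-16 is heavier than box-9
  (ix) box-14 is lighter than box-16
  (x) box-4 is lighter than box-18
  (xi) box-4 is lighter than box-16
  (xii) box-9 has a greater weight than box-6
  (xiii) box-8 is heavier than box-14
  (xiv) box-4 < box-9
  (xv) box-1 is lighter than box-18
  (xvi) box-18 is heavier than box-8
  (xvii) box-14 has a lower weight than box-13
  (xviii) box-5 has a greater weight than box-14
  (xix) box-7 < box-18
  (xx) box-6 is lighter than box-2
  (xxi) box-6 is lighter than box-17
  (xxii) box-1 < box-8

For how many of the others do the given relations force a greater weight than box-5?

Directly above box-5: box-1.
One step further: box-8, box-2, box-18 (4 so far).
Nothing else is reachable above box-5; 4 in all.

4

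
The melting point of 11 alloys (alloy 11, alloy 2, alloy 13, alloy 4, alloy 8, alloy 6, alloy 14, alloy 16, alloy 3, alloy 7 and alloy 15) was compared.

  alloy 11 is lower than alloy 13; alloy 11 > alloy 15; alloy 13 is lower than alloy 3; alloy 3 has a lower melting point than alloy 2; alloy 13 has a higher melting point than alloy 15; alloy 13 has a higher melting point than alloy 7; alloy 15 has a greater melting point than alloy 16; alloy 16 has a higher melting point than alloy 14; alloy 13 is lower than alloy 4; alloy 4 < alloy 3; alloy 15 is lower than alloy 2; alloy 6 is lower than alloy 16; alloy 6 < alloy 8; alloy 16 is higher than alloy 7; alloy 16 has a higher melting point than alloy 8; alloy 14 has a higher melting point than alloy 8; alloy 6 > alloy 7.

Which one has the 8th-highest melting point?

Piecing the relations together gives one ordering: alloy 7 < alloy 6 < alloy 8 < alloy 14 < alloy 16 < alloy 15 < alloy 11 < alloy 13 < alloy 4 < alloy 3 < alloy 2.
The 8th largest is alloy 14.

alloy 14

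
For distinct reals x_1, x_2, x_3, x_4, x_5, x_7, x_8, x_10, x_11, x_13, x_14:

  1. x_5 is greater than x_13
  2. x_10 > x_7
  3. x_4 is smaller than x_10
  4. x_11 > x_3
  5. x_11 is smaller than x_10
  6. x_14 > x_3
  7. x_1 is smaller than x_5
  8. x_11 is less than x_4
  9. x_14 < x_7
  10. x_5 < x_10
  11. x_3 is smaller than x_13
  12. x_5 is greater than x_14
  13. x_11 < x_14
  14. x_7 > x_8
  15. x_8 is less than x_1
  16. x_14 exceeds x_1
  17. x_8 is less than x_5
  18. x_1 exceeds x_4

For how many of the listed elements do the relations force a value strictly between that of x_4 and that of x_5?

Chaining upward from x_4 reaches: x_1, x_14, x_7, x_10.
Chaining downward from x_5 reaches: x_3, x_11, x_8, x_13, x_1, x_14.
Strictly between x_4 and x_5 are those in both lists: x_1, x_14 — 2 elements.

2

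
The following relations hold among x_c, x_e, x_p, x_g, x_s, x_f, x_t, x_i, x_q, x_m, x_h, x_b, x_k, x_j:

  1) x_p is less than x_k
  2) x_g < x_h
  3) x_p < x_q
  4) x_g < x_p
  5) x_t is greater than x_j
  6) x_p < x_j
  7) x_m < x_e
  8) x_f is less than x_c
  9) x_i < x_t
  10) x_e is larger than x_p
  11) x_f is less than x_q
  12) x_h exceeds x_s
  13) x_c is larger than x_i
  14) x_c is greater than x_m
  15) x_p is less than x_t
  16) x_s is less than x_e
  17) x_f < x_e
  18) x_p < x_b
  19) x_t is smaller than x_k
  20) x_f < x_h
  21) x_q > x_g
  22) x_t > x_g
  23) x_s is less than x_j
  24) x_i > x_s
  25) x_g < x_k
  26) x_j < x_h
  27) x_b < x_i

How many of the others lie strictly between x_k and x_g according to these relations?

5

The relations place x_g below x_k. An element lies strictly between them when it is forced above x_g and also forced below x_k.
Above x_g: {x_p, x_b, x_i, x_q, x_c, x_j, x_t, x_h, x_e}. Below x_k: {x_p, x_b, x_s, x_i, x_j, x_t}.
Intersection: {x_p, x_b, x_i, x_j, x_t} — 5.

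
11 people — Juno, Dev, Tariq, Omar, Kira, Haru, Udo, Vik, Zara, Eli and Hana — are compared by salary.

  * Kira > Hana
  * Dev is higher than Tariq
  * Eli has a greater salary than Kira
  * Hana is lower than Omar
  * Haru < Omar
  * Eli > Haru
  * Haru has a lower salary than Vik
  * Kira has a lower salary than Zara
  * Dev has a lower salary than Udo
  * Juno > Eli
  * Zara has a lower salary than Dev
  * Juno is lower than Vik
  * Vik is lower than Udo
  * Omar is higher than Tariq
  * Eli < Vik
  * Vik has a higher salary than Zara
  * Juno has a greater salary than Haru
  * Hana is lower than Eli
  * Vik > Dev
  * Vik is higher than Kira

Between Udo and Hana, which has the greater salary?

Udo

Hana < Kira < Eli < Juno < Vik < Udo, by transitivity through Kira, Eli, Juno, Vik.
So Hana < Udo; Udo is the higher of the two.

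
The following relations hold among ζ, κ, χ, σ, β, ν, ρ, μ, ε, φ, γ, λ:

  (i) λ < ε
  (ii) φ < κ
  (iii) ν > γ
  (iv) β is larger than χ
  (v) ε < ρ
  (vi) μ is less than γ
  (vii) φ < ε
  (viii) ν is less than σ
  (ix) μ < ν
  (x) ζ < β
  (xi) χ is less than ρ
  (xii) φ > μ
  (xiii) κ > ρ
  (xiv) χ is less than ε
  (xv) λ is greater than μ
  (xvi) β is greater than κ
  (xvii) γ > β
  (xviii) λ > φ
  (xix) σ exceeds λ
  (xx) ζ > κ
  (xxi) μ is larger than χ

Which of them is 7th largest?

The consecutive relations fix a unique order: χ < μ < φ < λ < ε < ρ < κ < ζ < β < γ < ν < σ.
Counting 7 from the largest end gives ρ.

ρ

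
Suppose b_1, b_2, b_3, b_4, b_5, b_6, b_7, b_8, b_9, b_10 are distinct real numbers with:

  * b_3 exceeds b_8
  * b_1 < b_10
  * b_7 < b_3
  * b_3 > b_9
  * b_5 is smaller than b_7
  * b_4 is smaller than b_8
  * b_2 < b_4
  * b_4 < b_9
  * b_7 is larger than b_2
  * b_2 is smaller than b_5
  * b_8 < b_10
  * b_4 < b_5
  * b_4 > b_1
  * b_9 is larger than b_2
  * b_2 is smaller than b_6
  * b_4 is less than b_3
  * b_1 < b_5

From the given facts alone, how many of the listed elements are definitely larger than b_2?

8

From b_2 the given relations immediately reach b_4, b_9, b_5, b_7, b_6.
From those, b_8, b_3 — 7 in total.
From those, b_10 — 8 in total.
No other element is forced above b_2 by the given relations, so the count is 8.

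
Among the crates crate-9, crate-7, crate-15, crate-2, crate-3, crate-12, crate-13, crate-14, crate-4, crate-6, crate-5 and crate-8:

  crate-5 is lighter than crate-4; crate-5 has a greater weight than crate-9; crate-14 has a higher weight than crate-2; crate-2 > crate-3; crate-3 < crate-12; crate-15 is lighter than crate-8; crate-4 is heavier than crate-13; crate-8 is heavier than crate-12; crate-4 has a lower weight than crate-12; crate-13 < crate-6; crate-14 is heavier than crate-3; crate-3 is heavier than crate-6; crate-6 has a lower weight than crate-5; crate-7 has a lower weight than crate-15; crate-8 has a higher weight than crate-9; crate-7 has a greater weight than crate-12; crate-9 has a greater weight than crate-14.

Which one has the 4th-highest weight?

Piecing the relations together gives one ordering: crate-13 < crate-6 < crate-3 < crate-2 < crate-14 < crate-9 < crate-5 < crate-4 < crate-12 < crate-7 < crate-15 < crate-8.
Counting 4 from the largest end gives crate-12.

crate-12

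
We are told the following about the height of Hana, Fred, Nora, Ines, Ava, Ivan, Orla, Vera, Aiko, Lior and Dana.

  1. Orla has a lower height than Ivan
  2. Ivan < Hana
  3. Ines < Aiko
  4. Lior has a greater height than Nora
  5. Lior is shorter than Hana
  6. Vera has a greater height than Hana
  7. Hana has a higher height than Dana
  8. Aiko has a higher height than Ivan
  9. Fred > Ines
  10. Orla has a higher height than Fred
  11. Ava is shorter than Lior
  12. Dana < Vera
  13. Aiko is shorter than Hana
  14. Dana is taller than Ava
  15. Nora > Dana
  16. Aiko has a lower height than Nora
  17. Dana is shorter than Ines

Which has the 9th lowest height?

Chaining the given pairs: Ava < Dana < Ines < Fred < Orla < Ivan < Aiko < Nora < Lior < Hana < Vera.
The 9th smallest is Lior.

Lior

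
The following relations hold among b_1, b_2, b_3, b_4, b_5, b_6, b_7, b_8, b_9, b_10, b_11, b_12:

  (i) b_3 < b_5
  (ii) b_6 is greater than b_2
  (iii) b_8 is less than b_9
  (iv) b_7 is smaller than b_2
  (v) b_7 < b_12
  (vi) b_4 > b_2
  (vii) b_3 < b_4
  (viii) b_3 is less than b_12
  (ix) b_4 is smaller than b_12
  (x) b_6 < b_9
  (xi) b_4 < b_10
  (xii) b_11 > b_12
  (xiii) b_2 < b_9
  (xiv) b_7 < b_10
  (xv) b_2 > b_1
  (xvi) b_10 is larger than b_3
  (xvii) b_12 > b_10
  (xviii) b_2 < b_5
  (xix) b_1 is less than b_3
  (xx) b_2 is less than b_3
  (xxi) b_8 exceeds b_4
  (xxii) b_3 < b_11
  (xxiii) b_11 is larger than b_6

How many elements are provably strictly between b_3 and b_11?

The relations place b_3 below b_11. An element lies strictly between them when it is forced above b_3 and also forced below b_11.
Above b_3: {b_4, b_10, b_12, b_5, b_8, b_9}. Below b_11: {b_7, b_1, b_2, b_4, b_10, b_12, b_6}.
Intersection: {b_4, b_10, b_12} — 3.

3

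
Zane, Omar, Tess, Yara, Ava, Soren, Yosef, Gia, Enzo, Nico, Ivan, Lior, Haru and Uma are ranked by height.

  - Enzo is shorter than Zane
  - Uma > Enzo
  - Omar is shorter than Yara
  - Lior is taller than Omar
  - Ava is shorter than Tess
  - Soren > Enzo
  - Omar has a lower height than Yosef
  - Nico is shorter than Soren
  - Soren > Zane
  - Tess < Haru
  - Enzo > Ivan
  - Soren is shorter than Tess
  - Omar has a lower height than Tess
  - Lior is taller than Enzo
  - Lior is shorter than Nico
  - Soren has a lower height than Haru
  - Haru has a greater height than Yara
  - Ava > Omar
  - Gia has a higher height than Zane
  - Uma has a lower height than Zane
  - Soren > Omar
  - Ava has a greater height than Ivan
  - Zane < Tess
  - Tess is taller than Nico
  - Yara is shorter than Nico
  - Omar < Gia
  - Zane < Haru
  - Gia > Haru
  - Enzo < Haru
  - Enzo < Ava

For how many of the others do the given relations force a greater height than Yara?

Directly above Yara: Nico, Haru.
One step further: Soren, Tess, Gia (5 so far).
Nothing else is reachable above Yara; 5 in all.

5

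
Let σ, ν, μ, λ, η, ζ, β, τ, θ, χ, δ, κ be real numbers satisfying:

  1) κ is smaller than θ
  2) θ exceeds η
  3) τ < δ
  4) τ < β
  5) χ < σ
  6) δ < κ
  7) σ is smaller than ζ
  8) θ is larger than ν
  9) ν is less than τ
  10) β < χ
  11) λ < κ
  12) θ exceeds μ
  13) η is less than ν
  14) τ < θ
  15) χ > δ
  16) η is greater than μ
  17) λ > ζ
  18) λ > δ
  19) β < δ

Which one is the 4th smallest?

τ

The consecutive relations fix a unique order: μ < η < ν < τ < β < δ < χ < σ < ζ < λ < κ < θ.
The 4th smallest is τ.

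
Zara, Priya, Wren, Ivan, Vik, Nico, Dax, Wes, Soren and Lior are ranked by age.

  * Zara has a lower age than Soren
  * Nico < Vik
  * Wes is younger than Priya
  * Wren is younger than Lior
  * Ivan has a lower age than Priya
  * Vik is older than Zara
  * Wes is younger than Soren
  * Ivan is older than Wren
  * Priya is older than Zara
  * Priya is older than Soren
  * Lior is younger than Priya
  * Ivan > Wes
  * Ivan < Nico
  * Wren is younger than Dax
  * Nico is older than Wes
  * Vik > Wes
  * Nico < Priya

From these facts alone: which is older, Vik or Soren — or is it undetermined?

Following every chain through Soren: above Soren we get Priya; below Soren we get Wes, Zara.
Vik is not reached, and no chain runs the other way from Vik to Soren.
So the given relations leave the order of Soren and Vik undetermined.

undetermined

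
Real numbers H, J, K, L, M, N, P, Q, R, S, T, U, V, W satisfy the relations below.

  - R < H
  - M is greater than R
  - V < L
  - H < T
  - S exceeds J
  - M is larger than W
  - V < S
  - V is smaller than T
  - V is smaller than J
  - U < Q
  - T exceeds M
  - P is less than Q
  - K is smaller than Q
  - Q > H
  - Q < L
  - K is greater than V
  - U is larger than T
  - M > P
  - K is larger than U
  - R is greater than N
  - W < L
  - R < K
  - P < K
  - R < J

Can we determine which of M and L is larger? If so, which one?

L

Chaining the given relations: M < T < U < K < Q < L.
So L is larger.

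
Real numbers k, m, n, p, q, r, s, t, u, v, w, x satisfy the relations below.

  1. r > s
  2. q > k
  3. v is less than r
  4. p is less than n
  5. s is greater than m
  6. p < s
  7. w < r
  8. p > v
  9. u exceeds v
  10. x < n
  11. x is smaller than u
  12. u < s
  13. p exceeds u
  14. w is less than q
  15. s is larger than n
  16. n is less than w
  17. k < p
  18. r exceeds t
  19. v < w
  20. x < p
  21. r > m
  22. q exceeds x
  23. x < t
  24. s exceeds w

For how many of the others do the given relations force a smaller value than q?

The elements the relations force below q are v, x, u, k, p, n, w — no chain reaches any other.
That is 7.

7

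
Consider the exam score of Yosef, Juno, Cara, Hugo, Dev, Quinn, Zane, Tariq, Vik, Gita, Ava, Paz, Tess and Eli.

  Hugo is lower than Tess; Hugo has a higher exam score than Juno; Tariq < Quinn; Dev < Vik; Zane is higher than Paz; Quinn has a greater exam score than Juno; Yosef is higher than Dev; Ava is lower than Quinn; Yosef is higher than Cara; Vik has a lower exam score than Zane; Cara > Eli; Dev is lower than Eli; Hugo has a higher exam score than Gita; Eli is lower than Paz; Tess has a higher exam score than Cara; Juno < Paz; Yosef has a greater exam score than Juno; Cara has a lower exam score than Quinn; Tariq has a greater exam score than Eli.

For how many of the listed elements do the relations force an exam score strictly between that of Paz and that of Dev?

1

The relations place Dev below Paz. An element lies strictly between them when it is forced above Dev and also forced below Paz.
Above Dev: {Eli, Cara, Tariq, Quinn, Vik, Zane, Tess, Yosef}. Below Paz: {Eli, Juno}.
Intersection: {Eli} — 1.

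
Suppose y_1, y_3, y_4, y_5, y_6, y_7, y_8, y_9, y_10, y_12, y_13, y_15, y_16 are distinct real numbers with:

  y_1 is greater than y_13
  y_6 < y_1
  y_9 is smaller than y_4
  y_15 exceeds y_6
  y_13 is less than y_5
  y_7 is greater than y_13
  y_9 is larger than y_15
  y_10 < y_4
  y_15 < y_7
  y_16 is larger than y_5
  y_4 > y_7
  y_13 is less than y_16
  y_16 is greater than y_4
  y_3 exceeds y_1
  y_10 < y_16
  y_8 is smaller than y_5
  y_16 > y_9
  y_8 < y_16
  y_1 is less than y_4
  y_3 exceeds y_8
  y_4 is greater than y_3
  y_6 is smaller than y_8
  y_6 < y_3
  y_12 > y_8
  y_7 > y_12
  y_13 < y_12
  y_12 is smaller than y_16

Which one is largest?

y_6 is not greatest since y_6 < y_15; y_8 is not greatest since y_8 < y_3; y_13 is not greatest since y_13 < y_12; y_10 is not greatest since y_10 < y_16; y_12 is not greatest since y_12 < y_7; y_15 is not greatest since y_15 < y_7; y_7 is not greatest since y_7 < y_4; y_1 is not greatest since y_1 < y_3; y_9 is not greatest since y_9 < y_16; y_3 is not greatest since y_3 < y_4; y_5 is not greatest since y_5 < y_16; y_4 is not greatest since y_4 < y_16.
Only y_16 has nothing above it, so y_16 is the largest.

y_16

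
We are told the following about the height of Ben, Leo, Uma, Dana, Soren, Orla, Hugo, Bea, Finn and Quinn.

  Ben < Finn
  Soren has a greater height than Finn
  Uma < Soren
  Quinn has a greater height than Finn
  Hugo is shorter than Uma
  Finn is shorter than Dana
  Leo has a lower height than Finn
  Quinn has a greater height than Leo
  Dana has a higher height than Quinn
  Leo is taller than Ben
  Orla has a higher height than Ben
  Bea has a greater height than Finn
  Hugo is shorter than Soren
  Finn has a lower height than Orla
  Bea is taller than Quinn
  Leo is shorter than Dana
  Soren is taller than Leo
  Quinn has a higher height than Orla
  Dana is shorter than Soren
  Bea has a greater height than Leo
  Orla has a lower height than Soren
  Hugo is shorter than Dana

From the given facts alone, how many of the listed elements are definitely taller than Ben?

7

Directly above Ben: Leo, Finn, Orla.
One step further: Quinn, Dana, Bea, Soren (7 so far).
No other element is forced above Ben by the given relations, so the count is 7.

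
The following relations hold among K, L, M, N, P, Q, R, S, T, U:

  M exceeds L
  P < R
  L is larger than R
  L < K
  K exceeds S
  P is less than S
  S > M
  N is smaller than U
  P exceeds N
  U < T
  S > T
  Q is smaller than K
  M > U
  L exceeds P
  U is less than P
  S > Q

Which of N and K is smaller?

N < U and U < P give N < P.
Then P < L extends the chain to L.
With L < M: N < U < P < L < M.
With M < S: N < U < P < L < M < S.
Then S < K extends the chain to K.
So N < K; N is the smaller of the two.

N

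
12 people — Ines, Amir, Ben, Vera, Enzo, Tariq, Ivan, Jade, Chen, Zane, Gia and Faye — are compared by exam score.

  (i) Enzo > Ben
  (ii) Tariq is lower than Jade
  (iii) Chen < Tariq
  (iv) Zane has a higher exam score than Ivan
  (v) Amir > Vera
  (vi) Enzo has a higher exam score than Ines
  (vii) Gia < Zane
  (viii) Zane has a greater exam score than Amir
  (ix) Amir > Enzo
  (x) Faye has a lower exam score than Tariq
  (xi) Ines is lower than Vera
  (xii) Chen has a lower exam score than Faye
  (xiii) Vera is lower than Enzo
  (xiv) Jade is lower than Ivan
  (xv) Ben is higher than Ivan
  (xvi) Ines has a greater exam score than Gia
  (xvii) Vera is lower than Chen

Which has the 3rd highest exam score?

Enzo

The consecutive relations fix a unique order: Gia < Ines < Vera < Chen < Faye < Tariq < Jade < Ivan < Ben < Enzo < Amir < Zane.
Counting 3 from the largest end gives Enzo.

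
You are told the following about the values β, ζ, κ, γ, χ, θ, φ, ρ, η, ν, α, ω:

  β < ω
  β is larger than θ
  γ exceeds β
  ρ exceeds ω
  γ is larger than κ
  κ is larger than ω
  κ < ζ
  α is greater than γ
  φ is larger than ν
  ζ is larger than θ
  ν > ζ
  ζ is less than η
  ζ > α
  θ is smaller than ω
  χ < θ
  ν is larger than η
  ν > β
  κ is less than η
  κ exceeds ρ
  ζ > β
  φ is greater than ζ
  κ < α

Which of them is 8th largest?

Piecing the relations together gives one ordering: χ < θ < β < ω < ρ < κ < γ < α < ζ < η < ν < φ.
Counting 8 from the largest end gives ρ.

ρ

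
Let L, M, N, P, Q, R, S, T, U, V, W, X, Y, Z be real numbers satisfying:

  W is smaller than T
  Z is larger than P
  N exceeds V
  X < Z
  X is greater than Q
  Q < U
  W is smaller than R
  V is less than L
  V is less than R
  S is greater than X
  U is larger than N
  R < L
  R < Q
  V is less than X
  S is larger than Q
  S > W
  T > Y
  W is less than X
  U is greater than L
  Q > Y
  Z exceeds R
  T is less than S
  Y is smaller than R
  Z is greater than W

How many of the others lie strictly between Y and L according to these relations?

The relations place Y below L. An element lies strictly between them when it is forced above Y and also forced below L.
Above Y: {R, Q, T, X, U, Z, S}. Below L: {V, W, R}.
Intersection: {R} — 1.

1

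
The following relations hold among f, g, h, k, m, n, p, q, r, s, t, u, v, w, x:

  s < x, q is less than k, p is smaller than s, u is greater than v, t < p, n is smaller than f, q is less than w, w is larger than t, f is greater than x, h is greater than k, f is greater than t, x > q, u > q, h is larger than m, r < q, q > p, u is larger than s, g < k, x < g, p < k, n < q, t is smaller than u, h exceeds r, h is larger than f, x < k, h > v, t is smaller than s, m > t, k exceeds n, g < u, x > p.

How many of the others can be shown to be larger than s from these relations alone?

6

Directly above s: x, u.
One step further: g, f, k (5 so far).
One step further: h (6 so far).
No other element is forced above s by the given relations, so the count is 6.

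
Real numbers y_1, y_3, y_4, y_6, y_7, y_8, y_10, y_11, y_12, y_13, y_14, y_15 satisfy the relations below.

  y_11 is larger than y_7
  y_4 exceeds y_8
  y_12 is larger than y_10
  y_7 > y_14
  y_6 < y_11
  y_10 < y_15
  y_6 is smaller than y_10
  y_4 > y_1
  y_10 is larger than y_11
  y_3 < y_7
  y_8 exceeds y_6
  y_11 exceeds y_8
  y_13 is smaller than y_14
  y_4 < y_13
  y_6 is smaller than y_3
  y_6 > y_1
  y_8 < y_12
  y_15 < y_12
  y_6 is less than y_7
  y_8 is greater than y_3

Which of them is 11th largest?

Piecing the relations together gives one ordering: y_1 < y_6 < y_3 < y_8 < y_4 < y_13 < y_14 < y_7 < y_11 < y_10 < y_15 < y_12.
Counting 11 from the largest end gives y_6.

y_6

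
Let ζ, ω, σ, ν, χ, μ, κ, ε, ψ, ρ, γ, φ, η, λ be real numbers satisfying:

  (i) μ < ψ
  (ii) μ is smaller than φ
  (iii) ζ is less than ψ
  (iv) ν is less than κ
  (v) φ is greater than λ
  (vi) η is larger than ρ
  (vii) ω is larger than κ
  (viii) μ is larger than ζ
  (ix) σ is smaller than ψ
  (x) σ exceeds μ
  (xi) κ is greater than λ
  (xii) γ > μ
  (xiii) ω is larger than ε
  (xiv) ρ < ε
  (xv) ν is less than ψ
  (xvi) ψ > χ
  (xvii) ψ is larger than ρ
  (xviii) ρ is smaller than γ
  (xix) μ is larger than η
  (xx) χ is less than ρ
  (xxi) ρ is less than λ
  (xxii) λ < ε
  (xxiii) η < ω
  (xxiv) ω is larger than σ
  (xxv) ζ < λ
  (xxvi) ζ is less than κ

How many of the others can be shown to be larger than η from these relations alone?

From η the given relations immediately reach μ, ω.
From those, σ, γ, φ, ψ — 6 in total.
Nothing else is reachable above η; 6 in all.

6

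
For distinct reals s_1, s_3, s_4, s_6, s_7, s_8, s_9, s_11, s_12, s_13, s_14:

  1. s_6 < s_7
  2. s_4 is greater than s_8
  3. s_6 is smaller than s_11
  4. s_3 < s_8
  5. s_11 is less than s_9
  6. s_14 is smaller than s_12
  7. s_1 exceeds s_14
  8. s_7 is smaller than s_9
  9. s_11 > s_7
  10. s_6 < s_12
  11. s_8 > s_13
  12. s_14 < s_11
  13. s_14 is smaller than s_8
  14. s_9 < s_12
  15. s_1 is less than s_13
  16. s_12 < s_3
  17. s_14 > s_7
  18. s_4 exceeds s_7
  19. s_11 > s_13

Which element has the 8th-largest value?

s_1

Chaining the given pairs: s_6 < s_7 < s_14 < s_1 < s_13 < s_11 < s_9 < s_12 < s_3 < s_8 < s_4.
The 8th largest is s_1.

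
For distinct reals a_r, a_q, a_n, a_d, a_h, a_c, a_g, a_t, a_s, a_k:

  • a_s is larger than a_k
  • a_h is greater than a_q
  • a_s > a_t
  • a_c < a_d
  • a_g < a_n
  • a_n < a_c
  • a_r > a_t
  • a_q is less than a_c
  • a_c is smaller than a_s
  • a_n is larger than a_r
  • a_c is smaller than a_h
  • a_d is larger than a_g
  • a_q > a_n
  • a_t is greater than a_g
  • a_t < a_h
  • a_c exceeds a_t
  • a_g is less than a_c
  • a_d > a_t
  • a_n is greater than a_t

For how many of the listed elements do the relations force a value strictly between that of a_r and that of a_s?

3

The relations place a_r below a_s. An element lies strictly between them when it is forced above a_r and also forced below a_s.
Above a_r: {a_n, a_q, a_c, a_h, a_d}. Below a_s: {a_g, a_t, a_n, a_q, a_c, a_k}.
Intersection: {a_n, a_q, a_c} — 3.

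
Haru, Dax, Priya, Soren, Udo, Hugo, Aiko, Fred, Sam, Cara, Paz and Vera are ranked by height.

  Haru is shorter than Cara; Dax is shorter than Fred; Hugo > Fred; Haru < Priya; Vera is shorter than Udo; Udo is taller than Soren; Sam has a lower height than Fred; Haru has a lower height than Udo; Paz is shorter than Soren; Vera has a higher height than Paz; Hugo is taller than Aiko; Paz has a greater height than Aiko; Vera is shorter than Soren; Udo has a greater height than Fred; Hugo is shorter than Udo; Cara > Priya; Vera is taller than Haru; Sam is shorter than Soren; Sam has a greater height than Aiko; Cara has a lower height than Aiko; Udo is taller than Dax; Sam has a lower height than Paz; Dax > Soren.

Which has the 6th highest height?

Vera

Piecing the relations together gives one ordering: Haru < Priya < Cara < Aiko < Sam < Paz < Vera < Soren < Dax < Fred < Hugo < Udo.
Counting 6 from the largest end gives Vera.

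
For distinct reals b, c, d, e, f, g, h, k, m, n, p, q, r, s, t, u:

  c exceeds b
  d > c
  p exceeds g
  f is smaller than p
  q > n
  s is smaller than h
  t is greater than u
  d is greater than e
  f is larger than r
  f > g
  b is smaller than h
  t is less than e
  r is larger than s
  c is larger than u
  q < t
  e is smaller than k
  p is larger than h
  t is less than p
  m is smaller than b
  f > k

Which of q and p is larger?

Link the given pairs in sequence: q < t; t < e; e < k; k < f; f < p.
Together: q < t < e < k < f < p.
So q < p; p is the larger of the two.

p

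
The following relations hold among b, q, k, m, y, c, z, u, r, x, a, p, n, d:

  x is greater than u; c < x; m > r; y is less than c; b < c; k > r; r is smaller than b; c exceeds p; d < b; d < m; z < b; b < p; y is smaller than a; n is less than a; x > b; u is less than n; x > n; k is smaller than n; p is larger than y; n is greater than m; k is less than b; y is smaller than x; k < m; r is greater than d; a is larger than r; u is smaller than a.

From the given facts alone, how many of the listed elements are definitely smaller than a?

7

The elements the relations force below a are u, d, r, k, m, y, n — no chain reaches any other.
That is 7.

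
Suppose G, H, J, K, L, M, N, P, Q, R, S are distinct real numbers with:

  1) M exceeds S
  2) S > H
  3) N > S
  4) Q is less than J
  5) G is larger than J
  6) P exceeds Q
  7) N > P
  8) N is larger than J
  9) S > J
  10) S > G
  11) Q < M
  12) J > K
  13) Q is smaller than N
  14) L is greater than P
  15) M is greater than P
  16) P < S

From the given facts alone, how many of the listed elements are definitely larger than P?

4

The elements the relations force above P are L, S, N, M — no chain reaches any other.
That is 4.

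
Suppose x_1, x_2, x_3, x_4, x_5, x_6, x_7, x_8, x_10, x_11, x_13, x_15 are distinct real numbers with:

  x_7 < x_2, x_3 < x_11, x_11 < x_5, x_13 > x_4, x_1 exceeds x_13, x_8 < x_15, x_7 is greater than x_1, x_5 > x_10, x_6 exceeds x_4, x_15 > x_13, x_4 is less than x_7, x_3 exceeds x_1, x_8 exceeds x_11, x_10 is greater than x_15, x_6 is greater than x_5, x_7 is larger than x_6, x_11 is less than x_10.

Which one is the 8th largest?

x_11

Piecing the relations together gives one ordering: x_4 < x_13 < x_1 < x_3 < x_11 < x_8 < x_15 < x_10 < x_5 < x_6 < x_7 < x_2.
The 8th largest is x_11.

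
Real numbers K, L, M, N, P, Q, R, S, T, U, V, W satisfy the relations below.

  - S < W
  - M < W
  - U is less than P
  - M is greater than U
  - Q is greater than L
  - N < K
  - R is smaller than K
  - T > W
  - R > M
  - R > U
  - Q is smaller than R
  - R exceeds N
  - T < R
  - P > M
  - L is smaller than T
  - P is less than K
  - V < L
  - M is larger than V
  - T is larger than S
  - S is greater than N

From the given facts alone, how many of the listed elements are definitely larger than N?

Directly above N: S, R, K.
One step further: W, T (5 so far).
Nothing else is reachable above N; 5 in all.

5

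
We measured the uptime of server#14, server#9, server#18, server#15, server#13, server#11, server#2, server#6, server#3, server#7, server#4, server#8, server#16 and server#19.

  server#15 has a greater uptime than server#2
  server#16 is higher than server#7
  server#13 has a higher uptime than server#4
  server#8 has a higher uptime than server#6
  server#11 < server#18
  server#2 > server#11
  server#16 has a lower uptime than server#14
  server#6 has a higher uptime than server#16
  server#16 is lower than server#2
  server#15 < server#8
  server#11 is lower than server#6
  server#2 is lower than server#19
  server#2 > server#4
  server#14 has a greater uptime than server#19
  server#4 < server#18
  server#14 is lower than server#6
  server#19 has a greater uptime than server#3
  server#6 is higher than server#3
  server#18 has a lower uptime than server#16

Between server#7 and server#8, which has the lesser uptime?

server#7

Following the relations from server#7: server#7 < server#16 < server#2 < server#19 < server#14 < server#6 < server#8.
So server#7 < server#8; server#7 is the lower of the two.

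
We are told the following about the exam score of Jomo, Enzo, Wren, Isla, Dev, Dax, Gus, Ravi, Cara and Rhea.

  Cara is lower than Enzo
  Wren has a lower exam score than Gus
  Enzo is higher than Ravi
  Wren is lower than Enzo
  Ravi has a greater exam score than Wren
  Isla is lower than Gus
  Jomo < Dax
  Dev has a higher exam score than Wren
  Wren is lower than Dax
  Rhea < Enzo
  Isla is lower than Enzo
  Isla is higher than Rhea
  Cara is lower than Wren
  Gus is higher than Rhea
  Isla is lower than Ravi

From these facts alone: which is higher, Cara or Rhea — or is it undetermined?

undetermined

Following every chain through Cara: above Cara we get Wren, Dev, Dax, Ravi, Enzo, Gus.
Rhea is not reached, and no chain runs the other way from Rhea to Cara.
So the given relations leave the order of Cara and Rhea undetermined.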